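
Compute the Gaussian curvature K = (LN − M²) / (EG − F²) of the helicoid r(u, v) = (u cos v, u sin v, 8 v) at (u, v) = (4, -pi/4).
K = -1/100

Coefficients of the first fundamental form: E = 1, F = 0, G = u^2 + 64.
Coefficients of the second fundamental form: L = 0, M = -8/sqrt(u^2 + 64), N = 0.
Assemble K = (LN − M²)/(EG − F²) = -64/(u^2 + 64)^2. At (u, v) = (4, -pi/4): K = -1/100.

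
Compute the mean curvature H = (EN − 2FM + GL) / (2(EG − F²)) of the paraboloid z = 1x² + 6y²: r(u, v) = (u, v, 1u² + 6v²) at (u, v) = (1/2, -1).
H = 157*sqrt(146)/21316

With E = 4*u^2 + 1, F = 24*u*v, G = 144*v^2 + 1, L = 2/sqrt(4*u^2 + 144*v^2 + 1), M = 0, N = 12/sqrt(4*u^2 + 144*v^2 + 1), assemble
  H = (EN − 2FM + GL) / (2(EG − F²)) = (24*u^2 + 144*v^2 + 7)/(4*u^2 + 144*v^2 + 1)^(3/2).
At (u, v) = (1/2, -1): H = 157*sqrt(146)/21316.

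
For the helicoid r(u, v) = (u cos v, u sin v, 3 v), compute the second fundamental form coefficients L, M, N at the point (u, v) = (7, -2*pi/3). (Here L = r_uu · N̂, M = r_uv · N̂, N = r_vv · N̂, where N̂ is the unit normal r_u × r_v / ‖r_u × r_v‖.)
L = 0;  M = -3*sqrt(58)/58;  N = 0

Compute the unit normal N̂(u, v) = (3*sin(v)/sqrt(u^2 + 9), -3*cos(v)/sqrt(u^2 + 9), u/sqrt(u^2 + 9)), and the second partials r_uu, r_uv, r_vv. Take dot products:
  L(u, v) = r_uu · N̂ = 0,
  M(u, v) = r_uv · N̂ = -3/sqrt(u^2 + 9),
  N(u, v) = r_vv · N̂ = 0.
Evaluating at (u, v) = (7, -2*pi/3):
  L = 0, M = -3*sqrt(58)/58, N = 0.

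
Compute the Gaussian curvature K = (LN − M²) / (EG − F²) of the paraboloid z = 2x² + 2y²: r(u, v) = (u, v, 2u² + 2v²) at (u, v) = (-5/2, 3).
K = 16/60025

Coefficients of the first fundamental form: E = 16*u^2 + 1, F = 16*u*v, G = 16*v^2 + 1.
Coefficients of the second fundamental form: L = 4/sqrt(16*u^2 + 16*v^2 + 1), M = 0, N = 4/sqrt(16*u^2 + 16*v^2 + 1).
Assemble K = (LN − M²)/(EG − F²) = 16/(256*u^4 + 512*u^2*v^2 + 32*u^2 + 256*v^4 + 32*v^2 + 1). At (u, v) = (-5/2, 3): K = 16/60025.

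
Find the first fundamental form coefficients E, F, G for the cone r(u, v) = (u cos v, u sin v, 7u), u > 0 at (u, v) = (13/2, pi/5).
E = 50;  F = 0;  G = 169/4

Partials: r_u = (cos(v), sin(v), 7), r_v = (-u*sin(v), u*cos(v), 0). As functions of (u, v):
  E = r_u · r_u = 50,
  F = r_u · r_v = 0,
  G = r_v · r_v = u^2.
Evaluating at (u, v) = (13/2, pi/5): E = 50, F = 0, G = 169/4.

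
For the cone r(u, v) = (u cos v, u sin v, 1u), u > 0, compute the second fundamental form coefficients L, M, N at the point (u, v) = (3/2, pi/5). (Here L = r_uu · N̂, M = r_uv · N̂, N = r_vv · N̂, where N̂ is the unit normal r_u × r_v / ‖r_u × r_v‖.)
L = 0;  M = 0;  N = 3*sqrt(2)/4

Compute the unit normal N̂(u, v) = (-sqrt(2)*u*cos(v)/(2*Abs(u)), -sqrt(2)*u*sin(v)/(2*Abs(u)), sqrt(2)*u/(2*Abs(u))), and the second partials r_uu, r_uv, r_vv. Take dot products:
  L(u, v) = r_uu · N̂ = 0,
  M(u, v) = r_uv · N̂ = 0,
  N(u, v) = r_vv · N̂ = sqrt(2)*u^2/(2*Abs(u)).
Evaluating at (u, v) = (3/2, pi/5):
  L = 0, M = 0, N = 3*sqrt(2)/4.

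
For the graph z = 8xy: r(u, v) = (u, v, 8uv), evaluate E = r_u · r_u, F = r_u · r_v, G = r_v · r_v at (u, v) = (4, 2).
E = 257;  F = 512;  G = 1025

Partials: r_u = (1, 0, 8*v), r_v = (0, 1, 8*u). As functions of (u, v):
  E = r_u · r_u = 64*v^2 + 1,
  F = r_u · r_v = 64*u*v,
  G = r_v · r_v = 64*u^2 + 1.
Evaluating at (u, v) = (4, 2): E = 257, F = 512, G = 1025.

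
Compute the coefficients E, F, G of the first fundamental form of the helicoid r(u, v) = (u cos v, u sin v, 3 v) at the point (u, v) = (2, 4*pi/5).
E = 1;  F = 0;  G = 13

Partials: r_u = (cos(v), sin(v), 0), r_v = (-u*sin(v), u*cos(v), 3). As functions of (u, v):
  E = r_u · r_u = 1,
  F = r_u · r_v = 0,
  G = r_v · r_v = u^2 + 9.
Evaluating at (u, v) = (2, 4*pi/5): E = 1, F = 0, G = 13.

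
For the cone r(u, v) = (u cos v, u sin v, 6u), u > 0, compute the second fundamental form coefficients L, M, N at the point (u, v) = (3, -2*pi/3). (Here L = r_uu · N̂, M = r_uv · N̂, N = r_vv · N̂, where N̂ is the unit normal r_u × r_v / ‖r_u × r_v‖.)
L = 0;  M = 0;  N = 18*sqrt(37)/37

Compute the unit normal N̂(u, v) = (-6*sqrt(37)*u*cos(v)/(37*Abs(u)), -6*sqrt(37)*u*sin(v)/(37*Abs(u)), sqrt(37)*u/(37*Abs(u))), and the second partials r_uu, r_uv, r_vv. Take dot products:
  L(u, v) = r_uu · N̂ = 0,
  M(u, v) = r_uv · N̂ = 0,
  N(u, v) = r_vv · N̂ = 6*sqrt(37)*u^2/(37*Abs(u)).
Evaluating at (u, v) = (3, -2*pi/3):
  L = 0, M = 0, N = 18*sqrt(37)/37.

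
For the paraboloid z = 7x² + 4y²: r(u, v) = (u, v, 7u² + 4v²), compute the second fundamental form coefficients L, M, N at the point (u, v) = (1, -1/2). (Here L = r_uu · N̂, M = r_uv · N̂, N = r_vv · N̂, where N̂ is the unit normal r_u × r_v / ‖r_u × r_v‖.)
L = 14*sqrt(213)/213;  M = 0;  N = 8*sqrt(213)/213

Compute the unit normal N̂(u, v) = (-14*u/sqrt(196*u^2 + 64*v^2 + 1), -8*v/sqrt(196*u^2 + 64*v^2 + 1), 1/sqrt(196*u^2 + 64*v^2 + 1)), and the second partials r_uu, r_uv, r_vv. Take dot products:
  L(u, v) = r_uu · N̂ = 14/sqrt(196*u^2 + 64*v^2 + 1),
  M(u, v) = r_uv · N̂ = 0,
  N(u, v) = r_vv · N̂ = 8/sqrt(196*u^2 + 64*v^2 + 1).
Evaluating at (u, v) = (1, -1/2):
  L = 14*sqrt(213)/213, M = 0, N = 8*sqrt(213)/213.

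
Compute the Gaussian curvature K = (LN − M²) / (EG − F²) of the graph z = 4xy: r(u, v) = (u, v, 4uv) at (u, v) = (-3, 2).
K = -16/43681

Coefficients of the first fundamental form: E = 16*v^2 + 1, F = 16*u*v, G = 16*u^2 + 1.
Coefficients of the second fundamental form: L = 0, M = 4/sqrt(16*u^2 + 16*v^2 + 1), N = 0.
Assemble K = (LN − M²)/(EG − F²) = -16/(256*u^4 + 512*u^2*v^2 + 32*u^2 + 256*v^4 + 32*v^2 + 1). At (u, v) = (-3, 2): K = -16/43681.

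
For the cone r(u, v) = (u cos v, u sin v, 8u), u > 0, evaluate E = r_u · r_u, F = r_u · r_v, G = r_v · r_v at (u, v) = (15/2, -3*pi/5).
E = 65;  F = 0;  G = 225/4

Partials: r_u = (cos(v), sin(v), 8), r_v = (-u*sin(v), u*cos(v), 0). As functions of (u, v):
  E = r_u · r_u = 65,
  F = r_u · r_v = 0,
  G = r_v · r_v = u^2.
Evaluating at (u, v) = (15/2, -3*pi/5): E = 65, F = 0, G = 225/4.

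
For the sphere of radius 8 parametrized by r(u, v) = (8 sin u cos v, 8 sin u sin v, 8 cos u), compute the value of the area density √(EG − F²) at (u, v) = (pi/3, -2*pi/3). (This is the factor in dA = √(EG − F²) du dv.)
√(EG − F²)|_{(pi/3, -2*pi/3)} = 32*sqrt(3)

E = 64, F = 0, G = 64*sin(u)^2, so EG − F² = 4096*sin(u)^2. Taking the positive square root: √(EG − F²) = 64*Abs(sin(u)). At (u, v) = (pi/3, -2*pi/3): 32*sqrt(3).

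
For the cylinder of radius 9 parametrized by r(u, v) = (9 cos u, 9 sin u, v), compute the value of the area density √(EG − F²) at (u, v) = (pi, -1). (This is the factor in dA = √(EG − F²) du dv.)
√(EG − F²)|_{(pi, -1)} = 9

E = 81, F = 0, G = 1, so EG − F² = 81. Taking the positive square root: √(EG − F²) = 9. At (u, v) = (pi, -1): 9.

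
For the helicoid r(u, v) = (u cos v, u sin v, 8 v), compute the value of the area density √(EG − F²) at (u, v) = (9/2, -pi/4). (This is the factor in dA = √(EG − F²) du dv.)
√(EG − F²)|_{(9/2, -pi/4)} = sqrt(337)/2

E = 1, F = 0, G = u^2 + 64, so EG − F² = u^2 + 64. Taking the positive square root: √(EG − F²) = sqrt(u^2 + 64). At (u, v) = (9/2, -pi/4): sqrt(337)/2.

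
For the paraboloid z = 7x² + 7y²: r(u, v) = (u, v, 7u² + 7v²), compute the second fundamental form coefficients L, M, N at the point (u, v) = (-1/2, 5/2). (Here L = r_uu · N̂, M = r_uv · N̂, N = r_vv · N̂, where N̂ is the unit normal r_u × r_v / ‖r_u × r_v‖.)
L = 14*sqrt(51)/255;  M = 0;  N = 14*sqrt(51)/255

Compute the unit normal N̂(u, v) = (-14*u/sqrt(196*u^2 + 196*v^2 + 1), -14*v/sqrt(196*u^2 + 196*v^2 + 1), 1/sqrt(196*u^2 + 196*v^2 + 1)), and the second partials r_uu, r_uv, r_vv. Take dot products:
  L(u, v) = r_uu · N̂ = 14/sqrt(196*u^2 + 196*v^2 + 1),
  M(u, v) = r_uv · N̂ = 0,
  N(u, v) = r_vv · N̂ = 14/sqrt(196*u^2 + 196*v^2 + 1).
Evaluating at (u, v) = (-1/2, 5/2):
  L = 14*sqrt(51)/255, M = 0, N = 14*sqrt(51)/255.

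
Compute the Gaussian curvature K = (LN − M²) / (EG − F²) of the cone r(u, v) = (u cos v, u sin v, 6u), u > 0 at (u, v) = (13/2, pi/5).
K = 0

Coefficients of the first fundamental form: E = 37, F = 0, G = u^2.
Coefficients of the second fundamental form: L = 0, M = 0, N = 6*sqrt(37)*u^2/(37*Abs(u)).
Assemble K = (LN − M²)/(EG − F²) = 0. At (u, v) = (13/2, pi/5): K = 0.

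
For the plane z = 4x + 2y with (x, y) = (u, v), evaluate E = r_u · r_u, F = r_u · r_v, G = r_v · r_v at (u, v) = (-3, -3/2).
E = 17;  F = 8;  G = 5

Partials: r_u = (1, 0, 4), r_v = (0, 1, 2). As functions of (u, v):
  E = r_u · r_u = 17,
  F = r_u · r_v = 8,
  G = r_v · r_v = 5.
Evaluating at (u, v) = (-3, -3/2): E = 17, F = 8, G = 5.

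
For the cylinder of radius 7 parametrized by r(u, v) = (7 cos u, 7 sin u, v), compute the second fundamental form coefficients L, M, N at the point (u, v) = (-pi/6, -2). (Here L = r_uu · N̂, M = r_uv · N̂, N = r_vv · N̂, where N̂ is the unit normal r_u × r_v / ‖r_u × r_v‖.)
L = -7;  M = 0;  N = 0

Compute the unit normal N̂(u, v) = (cos(u), sin(u), 0), and the second partials r_uu, r_uv, r_vv. Take dot products:
  L(u, v) = r_uu · N̂ = -7,
  M(u, v) = r_uv · N̂ = 0,
  N(u, v) = r_vv · N̂ = 0.
Evaluating at (u, v) = (-pi/6, -2):
  L = -7, M = 0, N = 0.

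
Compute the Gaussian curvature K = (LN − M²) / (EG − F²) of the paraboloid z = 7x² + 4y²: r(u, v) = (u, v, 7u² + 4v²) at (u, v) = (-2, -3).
K = 112/1852321

Coefficients of the first fundamental form: E = 196*u^2 + 1, F = 112*u*v, G = 64*v^2 + 1.
Coefficients of the second fundamental form: L = 14/sqrt(196*u^2 + 64*v^2 + 1), M = 0, N = 8/sqrt(196*u^2 + 64*v^2 + 1).
Assemble K = (LN − M²)/(EG − F²) = 112/(38416*u^4 + 25088*u^2*v^2 + 392*u^2 + 4096*v^4 + 128*v^2 + 1). At (u, v) = (-2, -3): K = 112/1852321.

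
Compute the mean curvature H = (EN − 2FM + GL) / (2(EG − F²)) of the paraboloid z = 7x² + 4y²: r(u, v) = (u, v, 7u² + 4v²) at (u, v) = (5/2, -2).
H = 6703*sqrt(1482)/2196324

With E = 196*u^2 + 1, F = 112*u*v, G = 64*v^2 + 1, L = 14/sqrt(196*u^2 + 64*v^2 + 1), M = 0, N = 8/sqrt(196*u^2 + 64*v^2 + 1), assemble
  H = (EN − 2FM + GL) / (2(EG − F²)) = (784*u^2 + 448*v^2 + 11)/(196*u^2 + 64*v^2 + 1)^(3/2).
At (u, v) = (5/2, -2): H = 6703*sqrt(1482)/2196324.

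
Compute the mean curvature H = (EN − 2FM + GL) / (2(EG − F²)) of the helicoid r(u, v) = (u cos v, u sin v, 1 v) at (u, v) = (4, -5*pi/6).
H = 0

With E = 1, F = 0, G = u^2 + 1, L = 0, M = -1/sqrt(u^2 + 1), N = 0, assemble
  H = (EN − 2FM + GL) / (2(EG − F²)) = 0.
At (u, v) = (4, -5*pi/6): H = 0.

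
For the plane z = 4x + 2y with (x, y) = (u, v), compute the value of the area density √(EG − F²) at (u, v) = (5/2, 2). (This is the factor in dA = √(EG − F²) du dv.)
√(EG − F²)|_{(5/2, 2)} = sqrt(21)

E = 17, F = 8, G = 5, so EG − F² = 21. Taking the positive square root: √(EG − F²) = sqrt(21). At (u, v) = (5/2, 2): sqrt(21).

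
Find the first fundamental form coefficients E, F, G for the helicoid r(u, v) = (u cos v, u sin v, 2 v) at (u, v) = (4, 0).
E = 1;  F = 0;  G = 20

Partials: r_u = (cos(v), sin(v), 0), r_v = (-u*sin(v), u*cos(v), 2). As functions of (u, v):
  E = r_u · r_u = 1,
  F = r_u · r_v = 0,
  G = r_v · r_v = u^2 + 4.
Evaluating at (u, v) = (4, 0): E = 1, F = 0, G = 20.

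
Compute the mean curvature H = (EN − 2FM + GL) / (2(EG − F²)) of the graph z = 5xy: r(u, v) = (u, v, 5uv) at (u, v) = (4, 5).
H = -625*sqrt(114)/87723

With E = 25*v^2 + 1, F = 25*u*v, G = 25*u^2 + 1, L = 0, M = 5/sqrt(25*u^2 + 25*v^2 + 1), N = 0, assemble
  H = (EN − 2FM + GL) / (2(EG − F²)) = -125*u*v/(25*u^2 + 25*v^2 + 1)^(3/2).
At (u, v) = (4, 5): H = -625*sqrt(114)/87723.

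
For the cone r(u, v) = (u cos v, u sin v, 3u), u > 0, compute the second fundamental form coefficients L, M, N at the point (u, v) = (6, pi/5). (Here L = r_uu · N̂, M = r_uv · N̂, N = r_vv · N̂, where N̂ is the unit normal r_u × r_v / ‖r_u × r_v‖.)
L = 0;  M = 0;  N = 9*sqrt(10)/5

Compute the unit normal N̂(u, v) = (-3*sqrt(10)*u*cos(v)/(10*Abs(u)), -3*sqrt(10)*u*sin(v)/(10*Abs(u)), sqrt(10)*u/(10*Abs(u))), and the second partials r_uu, r_uv, r_vv. Take dot products:
  L(u, v) = r_uu · N̂ = 0,
  M(u, v) = r_uv · N̂ = 0,
  N(u, v) = r_vv · N̂ = 3*sqrt(10)*u^2/(10*Abs(u)).
Evaluating at (u, v) = (6, pi/5):
  L = 0, M = 0, N = 9*sqrt(10)/5.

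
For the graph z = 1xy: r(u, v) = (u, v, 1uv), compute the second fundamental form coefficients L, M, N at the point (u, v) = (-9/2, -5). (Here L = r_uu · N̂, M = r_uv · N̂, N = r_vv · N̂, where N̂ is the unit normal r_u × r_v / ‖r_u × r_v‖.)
L = 0;  M = 2*sqrt(185)/185;  N = 0

Compute the unit normal N̂(u, v) = (-v/sqrt(u^2 + v^2 + 1), -u/sqrt(u^2 + v^2 + 1), 1/sqrt(u^2 + v^2 + 1)), and the second partials r_uu, r_uv, r_vv. Take dot products:
  L(u, v) = r_uu · N̂ = 0,
  M(u, v) = r_uv · N̂ = 1/sqrt(u^2 + v^2 + 1),
  N(u, v) = r_vv · N̂ = 0.
Evaluating at (u, v) = (-9/2, -5):
  L = 0, M = 2*sqrt(185)/185, N = 0.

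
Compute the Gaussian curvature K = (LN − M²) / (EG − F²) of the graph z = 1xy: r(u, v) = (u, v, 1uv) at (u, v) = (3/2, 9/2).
K = -4/2209

Coefficients of the first fundamental form: E = v^2 + 1, F = u*v, G = u^2 + 1.
Coefficients of the second fundamental form: L = 0, M = 1/sqrt(u^2 + v^2 + 1), N = 0.
Assemble K = (LN − M²)/(EG − F²) = 1/((u^2*v^2 - (u^2 + 1)*(v^2 + 1))*(u^2 + v^2 + 1)). At (u, v) = (3/2, 9/2): K = -4/2209.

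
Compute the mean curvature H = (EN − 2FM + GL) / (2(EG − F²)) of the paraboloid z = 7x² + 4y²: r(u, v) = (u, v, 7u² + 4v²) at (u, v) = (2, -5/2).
H = 5947*sqrt(1185)/1404225

With E = 196*u^2 + 1, F = 112*u*v, G = 64*v^2 + 1, L = 14/sqrt(196*u^2 + 64*v^2 + 1), M = 0, N = 8/sqrt(196*u^2 + 64*v^2 + 1), assemble
  H = (EN − 2FM + GL) / (2(EG − F²)) = (784*u^2 + 448*v^2 + 11)/(196*u^2 + 64*v^2 + 1)^(3/2).
At (u, v) = (2, -5/2): H = 5947*sqrt(1185)/1404225.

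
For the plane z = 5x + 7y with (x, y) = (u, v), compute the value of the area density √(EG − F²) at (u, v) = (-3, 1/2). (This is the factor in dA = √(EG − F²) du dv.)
√(EG − F²)|_{(-3, 1/2)} = 5*sqrt(3)

E = 26, F = 35, G = 50, so EG − F² = 75. Taking the positive square root: √(EG − F²) = 5*sqrt(3). At (u, v) = (-3, 1/2): 5*sqrt(3).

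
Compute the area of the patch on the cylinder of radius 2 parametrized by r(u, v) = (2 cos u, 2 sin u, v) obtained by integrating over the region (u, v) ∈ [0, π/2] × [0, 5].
Area = 5*pi

Area = ∫∫ √(EG − F²) du dv with √(EG − F²) = 2. Integrating over [0, π/2] × [0, 5] gives 5*pi.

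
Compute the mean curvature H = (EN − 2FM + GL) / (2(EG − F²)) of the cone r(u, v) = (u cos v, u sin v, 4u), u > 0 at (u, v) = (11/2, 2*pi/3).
H = 4*sqrt(17)/187

With E = 17, F = 0, G = u^2, L = 0, M = 0, N = 4*sqrt(17)*u^2/(17*Abs(u)), assemble
  H = (EN − 2FM + GL) / (2(EG − F²)) = 2*sqrt(17)/(17*Abs(u)).
At (u, v) = (11/2, 2*pi/3): H = 4*sqrt(17)/187.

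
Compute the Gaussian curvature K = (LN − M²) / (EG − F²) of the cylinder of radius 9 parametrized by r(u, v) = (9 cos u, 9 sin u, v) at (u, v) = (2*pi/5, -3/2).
K = 0

Coefficients of the first fundamental form: E = 81, F = 0, G = 1.
Coefficients of the second fundamental form: L = -9, M = 0, N = 0.
Assemble K = (LN − M²)/(EG − F²) = 0. At (u, v) = (2*pi/5, -3/2): K = 0.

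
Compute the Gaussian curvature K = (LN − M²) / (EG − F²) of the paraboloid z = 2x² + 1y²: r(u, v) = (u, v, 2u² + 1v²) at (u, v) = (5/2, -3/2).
K = 2/3025

Coefficients of the first fundamental form: E = 16*u^2 + 1, F = 8*u*v, G = 4*v^2 + 1.
Coefficients of the second fundamental form: L = 4/sqrt(16*u^2 + 4*v^2 + 1), M = 0, N = 2/sqrt(16*u^2 + 4*v^2 + 1).
Assemble K = (LN − M²)/(EG − F²) = 8/(256*u^4 + 128*u^2*v^2 + 32*u^2 + 16*v^4 + 8*v^2 + 1). At (u, v) = (5/2, -3/2): K = 2/3025.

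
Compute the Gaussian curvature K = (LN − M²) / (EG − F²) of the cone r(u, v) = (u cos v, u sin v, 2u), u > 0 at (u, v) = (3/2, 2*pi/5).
K = 0

Coefficients of the first fundamental form: E = 5, F = 0, G = u^2.
Coefficients of the second fundamental form: L = 0, M = 0, N = 2*sqrt(5)*u^2/(5*Abs(u)).
Assemble K = (LN − M²)/(EG − F²) = 0. At (u, v) = (3/2, 2*pi/5): K = 0.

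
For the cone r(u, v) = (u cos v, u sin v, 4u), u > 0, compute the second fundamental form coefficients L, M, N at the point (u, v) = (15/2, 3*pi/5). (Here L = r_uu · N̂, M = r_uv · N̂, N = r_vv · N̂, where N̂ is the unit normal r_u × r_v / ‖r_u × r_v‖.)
L = 0;  M = 0;  N = 30*sqrt(17)/17

Compute the unit normal N̂(u, v) = (-4*sqrt(17)*u*cos(v)/(17*Abs(u)), -4*sqrt(17)*u*sin(v)/(17*Abs(u)), sqrt(17)*u/(17*Abs(u))), and the second partials r_uu, r_uv, r_vv. Take dot products:
  L(u, v) = r_uu · N̂ = 0,
  M(u, v) = r_uv · N̂ = 0,
  N(u, v) = r_vv · N̂ = 4*sqrt(17)*u^2/(17*Abs(u)).
Evaluating at (u, v) = (15/2, 3*pi/5):
  L = 0, M = 0, N = 30*sqrt(17)/17.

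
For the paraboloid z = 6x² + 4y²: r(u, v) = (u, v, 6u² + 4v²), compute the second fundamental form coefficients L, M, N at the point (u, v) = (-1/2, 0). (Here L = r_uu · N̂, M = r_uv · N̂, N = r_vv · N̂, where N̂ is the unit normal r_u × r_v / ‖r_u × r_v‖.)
L = 12*sqrt(37)/37;  M = 0;  N = 8*sqrt(37)/37

Compute the unit normal N̂(u, v) = (-12*u/sqrt(144*u^2 + 64*v^2 + 1), -8*v/sqrt(144*u^2 + 64*v^2 + 1), 1/sqrt(144*u^2 + 64*v^2 + 1)), and the second partials r_uu, r_uv, r_vv. Take dot products:
  L(u, v) = r_uu · N̂ = 12/sqrt(144*u^2 + 64*v^2 + 1),
  M(u, v) = r_uv · N̂ = 0,
  N(u, v) = r_vv · N̂ = 8/sqrt(144*u^2 + 64*v^2 + 1).
Evaluating at (u, v) = (-1/2, 0):
  L = 12*sqrt(37)/37, M = 0, N = 8*sqrt(37)/37.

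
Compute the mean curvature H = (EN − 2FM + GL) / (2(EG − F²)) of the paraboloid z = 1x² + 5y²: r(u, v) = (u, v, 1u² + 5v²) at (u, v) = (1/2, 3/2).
H = 236*sqrt(227)/51529

With E = 4*u^2 + 1, F = 20*u*v, G = 100*v^2 + 1, L = 2/sqrt(4*u^2 + 100*v^2 + 1), M = 0, N = 10/sqrt(4*u^2 + 100*v^2 + 1), assemble
  H = (EN − 2FM + GL) / (2(EG − F²)) = 2*(10*u^2 + 50*v^2 + 3)/(4*u^2 + 100*v^2 + 1)^(3/2).
At (u, v) = (1/2, 3/2): H = 236*sqrt(227)/51529.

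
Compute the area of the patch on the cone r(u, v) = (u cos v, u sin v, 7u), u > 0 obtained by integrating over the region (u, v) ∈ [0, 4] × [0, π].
Area = 40*sqrt(2)*pi

Area = ∫∫ √(EG − F²) du dv with √(EG − F²) = 5*sqrt(2)*Abs(u). Integrating over [0, 4] × [0, π] gives 40*sqrt(2)*pi.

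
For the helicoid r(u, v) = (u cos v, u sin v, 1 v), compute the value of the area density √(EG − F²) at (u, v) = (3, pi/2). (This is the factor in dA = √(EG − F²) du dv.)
√(EG − F²)|_{(3, pi/2)} = sqrt(10)

E = 1, F = 0, G = u^2 + 1, so EG − F² = u^2 + 1. Taking the positive square root: √(EG − F²) = sqrt(u^2 + 1). At (u, v) = (3, pi/2): sqrt(10).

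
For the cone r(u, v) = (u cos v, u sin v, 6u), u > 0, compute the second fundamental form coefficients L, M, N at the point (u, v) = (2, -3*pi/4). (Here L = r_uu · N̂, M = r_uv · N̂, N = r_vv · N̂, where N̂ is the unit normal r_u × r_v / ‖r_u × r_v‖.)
L = 0;  M = 0;  N = 12*sqrt(37)/37

Compute the unit normal N̂(u, v) = (-6*sqrt(37)*u*cos(v)/(37*Abs(u)), -6*sqrt(37)*u*sin(v)/(37*Abs(u)), sqrt(37)*u/(37*Abs(u))), and the second partials r_uu, r_uv, r_vv. Take dot products:
  L(u, v) = r_uu · N̂ = 0,
  M(u, v) = r_uv · N̂ = 0,
  N(u, v) = r_vv · N̂ = 6*sqrt(37)*u^2/(37*Abs(u)).
Evaluating at (u, v) = (2, -3*pi/4):
  L = 0, M = 0, N = 12*sqrt(37)/37.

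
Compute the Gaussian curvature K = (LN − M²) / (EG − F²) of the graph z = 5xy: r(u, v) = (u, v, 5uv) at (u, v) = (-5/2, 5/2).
K = -100/393129

Coefficients of the first fundamental form: E = 25*v^2 + 1, F = 25*u*v, G = 25*u^2 + 1.
Coefficients of the second fundamental form: L = 0, M = 5/sqrt(25*u^2 + 25*v^2 + 1), N = 0.
Assemble K = (LN − M²)/(EG − F²) = -25/(625*u^4 + 1250*u^2*v^2 + 50*u^2 + 625*v^4 + 50*v^2 + 1). At (u, v) = (-5/2, 5/2): K = -100/393129.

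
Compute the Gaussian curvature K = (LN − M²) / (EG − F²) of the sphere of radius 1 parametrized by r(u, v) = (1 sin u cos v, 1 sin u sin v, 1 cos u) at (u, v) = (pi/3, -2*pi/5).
K = 1

Coefficients of the first fundamental form: E = 1, F = 0, G = sin(u)^2.
Coefficients of the second fundamental form: L = -sin(u)/Abs(sin(u)), M = 0, N = -sin(u)^3/Abs(sin(u)).
Assemble K = (LN − M²)/(EG − F²) = 1. At (u, v) = (pi/3, -2*pi/5): K = 1.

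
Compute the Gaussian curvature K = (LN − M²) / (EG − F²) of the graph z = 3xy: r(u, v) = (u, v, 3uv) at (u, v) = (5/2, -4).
K = -144/648025

Coefficients of the first fundamental form: E = 9*v^2 + 1, F = 9*u*v, G = 9*u^2 + 1.
Coefficients of the second fundamental form: L = 0, M = 3/sqrt(9*u^2 + 9*v^2 + 1), N = 0.
Assemble K = (LN − M²)/(EG − F²) = -9/(81*u^4 + 162*u^2*v^2 + 18*u^2 + 81*v^4 + 18*v^2 + 1). At (u, v) = (5/2, -4): K = -144/648025.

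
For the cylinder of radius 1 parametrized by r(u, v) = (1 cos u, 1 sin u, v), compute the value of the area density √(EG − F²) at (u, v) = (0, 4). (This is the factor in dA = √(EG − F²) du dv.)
√(EG − F²)|_{(0, 4)} = 1

E = 1, F = 0, G = 1, so EG − F² = 1. Taking the positive square root: √(EG − F²) = 1. At (u, v) = (0, 4): 1.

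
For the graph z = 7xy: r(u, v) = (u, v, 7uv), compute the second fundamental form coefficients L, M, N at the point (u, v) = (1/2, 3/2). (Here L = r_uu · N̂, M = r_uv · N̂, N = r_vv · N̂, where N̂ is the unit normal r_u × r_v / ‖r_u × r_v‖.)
L = 0;  M = 7*sqrt(494)/247;  N = 0

Compute the unit normal N̂(u, v) = (-7*v/sqrt(49*u^2 + 49*v^2 + 1), -7*u/sqrt(49*u^2 + 49*v^2 + 1), 1/sqrt(49*u^2 + 49*v^2 + 1)), and the second partials r_uu, r_uv, r_vv. Take dot products:
  L(u, v) = r_uu · N̂ = 0,
  M(u, v) = r_uv · N̂ = 7/sqrt(49*u^2 + 49*v^2 + 1),
  N(u, v) = r_vv · N̂ = 0.
Evaluating at (u, v) = (1/2, 3/2):
  L = 0, M = 7*sqrt(494)/247, N = 0.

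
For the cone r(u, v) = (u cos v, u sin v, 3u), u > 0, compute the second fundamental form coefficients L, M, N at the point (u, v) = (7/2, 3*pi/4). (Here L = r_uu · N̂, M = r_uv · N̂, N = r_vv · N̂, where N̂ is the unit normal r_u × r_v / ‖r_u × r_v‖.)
L = 0;  M = 0;  N = 21*sqrt(10)/20

Compute the unit normal N̂(u, v) = (-3*sqrt(10)*u*cos(v)/(10*Abs(u)), -3*sqrt(10)*u*sin(v)/(10*Abs(u)), sqrt(10)*u/(10*Abs(u))), and the second partials r_uu, r_uv, r_vv. Take dot products:
  L(u, v) = r_uu · N̂ = 0,
  M(u, v) = r_uv · N̂ = 0,
  N(u, v) = r_vv · N̂ = 3*sqrt(10)*u^2/(10*Abs(u)).
Evaluating at (u, v) = (7/2, 3*pi/4):
  L = 0, M = 0, N = 21*sqrt(10)/20.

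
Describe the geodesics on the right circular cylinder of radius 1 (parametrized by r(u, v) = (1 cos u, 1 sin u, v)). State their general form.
The cylinder is flat (K = 0) and locally isometric to the plane via the development (u, v) ↦ (1 u, v). Geodesics are the pre-images of straight lines: circles (v constant), vertical lines (u constant), and helices (v = c · u + d) for constants c, d.

A right cylinder has E = 1², F = 0, G = 1, so EG − F² = 1², and L = −1, M = N = 0, giving K = (LN − M²)/(EG − F²) = 0 everywhere. A flat surface is locally isometric to the Euclidean plane via the map (u, v) ↦ (1 u, v). Straight lines in the (x̃, ỹ) plane pull back to: (a) horizontal circles (v = const), (b) vertical generators (u = const), and (c) helices (1 u tan θ = v, i.e. v = c · u + d).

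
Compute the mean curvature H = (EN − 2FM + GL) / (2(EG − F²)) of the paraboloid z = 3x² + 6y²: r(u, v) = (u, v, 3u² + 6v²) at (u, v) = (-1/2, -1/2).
H = 171*sqrt(46)/2116

With E = 36*u^2 + 1, F = 72*u*v, G = 144*v^2 + 1, L = 6/sqrt(36*u^2 + 144*v^2 + 1), M = 0, N = 12/sqrt(36*u^2 + 144*v^2 + 1), assemble
  H = (EN − 2FM + GL) / (2(EG − F²)) = 9*(24*u^2 + 48*v^2 + 1)/(36*u^2 + 144*v^2 + 1)^(3/2).
At (u, v) = (-1/2, -1/2): H = 171*sqrt(46)/2116.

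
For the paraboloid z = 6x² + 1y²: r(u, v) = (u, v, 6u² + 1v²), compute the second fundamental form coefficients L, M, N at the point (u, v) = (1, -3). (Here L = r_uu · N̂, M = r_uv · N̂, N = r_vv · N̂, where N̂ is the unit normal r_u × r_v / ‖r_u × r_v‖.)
L = 12*sqrt(181)/181;  M = 0;  N = 2*sqrt(181)/181

Compute the unit normal N̂(u, v) = (-12*u/sqrt(144*u^2 + 4*v^2 + 1), -2*v/sqrt(144*u^2 + 4*v^2 + 1), 1/sqrt(144*u^2 + 4*v^2 + 1)), and the second partials r_uu, r_uv, r_vv. Take dot products:
  L(u, v) = r_uu · N̂ = 12/sqrt(144*u^2 + 4*v^2 + 1),
  M(u, v) = r_uv · N̂ = 0,
  N(u, v) = r_vv · N̂ = 2/sqrt(144*u^2 + 4*v^2 + 1).
Evaluating at (u, v) = (1, -3):
  L = 12*sqrt(181)/181, M = 0, N = 2*sqrt(181)/181.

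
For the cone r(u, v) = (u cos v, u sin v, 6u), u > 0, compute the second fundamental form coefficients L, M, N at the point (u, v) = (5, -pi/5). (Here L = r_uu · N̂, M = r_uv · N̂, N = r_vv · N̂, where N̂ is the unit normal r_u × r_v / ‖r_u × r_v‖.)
L = 0;  M = 0;  N = 30*sqrt(37)/37

Compute the unit normal N̂(u, v) = (-6*sqrt(37)*u*cos(v)/(37*Abs(u)), -6*sqrt(37)*u*sin(v)/(37*Abs(u)), sqrt(37)*u/(37*Abs(u))), and the second partials r_uu, r_uv, r_vv. Take dot products:
  L(u, v) = r_uu · N̂ = 0,
  M(u, v) = r_uv · N̂ = 0,
  N(u, v) = r_vv · N̂ = 6*sqrt(37)*u^2/(37*Abs(u)).
Evaluating at (u, v) = (5, -pi/5):
  L = 0, M = 0, N = 30*sqrt(37)/37.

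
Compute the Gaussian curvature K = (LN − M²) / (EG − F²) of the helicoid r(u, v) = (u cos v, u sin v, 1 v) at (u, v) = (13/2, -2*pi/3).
K = -16/29929

Coefficients of the first fundamental form: E = 1, F = 0, G = u^2 + 1.
Coefficients of the second fundamental form: L = 0, M = -1/sqrt(u^2 + 1), N = 0.
Assemble K = (LN − M²)/(EG − F²) = -1/(u^2 + 1)^2. At (u, v) = (13/2, -2*pi/3): K = -16/29929.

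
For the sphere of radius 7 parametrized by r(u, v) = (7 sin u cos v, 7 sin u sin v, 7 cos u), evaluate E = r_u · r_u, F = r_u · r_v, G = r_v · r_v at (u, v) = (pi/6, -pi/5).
E = 49;  F = 0;  G = 49/4

Partials: r_u = (7*cos(u)*cos(v), 7*sin(v)*cos(u), -7*sin(u)), r_v = (-7*sin(u)*sin(v), 7*sin(u)*cos(v), 0). As functions of (u, v):
  E = r_u · r_u = 49,
  F = r_u · r_v = 0,
  G = r_v · r_v = 49*sin(u)^2.
Evaluating at (u, v) = (pi/6, -pi/5): E = 49, F = 0, G = 49/4.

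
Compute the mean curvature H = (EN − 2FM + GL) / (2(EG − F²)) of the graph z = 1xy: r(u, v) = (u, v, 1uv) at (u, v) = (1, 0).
H = 0

With E = v^2 + 1, F = u*v, G = u^2 + 1, L = 0, M = 1/sqrt(u^2 + v^2 + 1), N = 0, assemble
  H = (EN − 2FM + GL) / (2(EG − F²)) = -u*v/(u^2 + v^2 + 1)^(3/2).
At (u, v) = (1, 0): H = 0.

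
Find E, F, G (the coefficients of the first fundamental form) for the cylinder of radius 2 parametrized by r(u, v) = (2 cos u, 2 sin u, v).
E = 4;  F = 0;  G = 1

Compute partials: r_u = (-2*sin(u), 2*cos(u), 0), r_v = (0, 0, 1). Then
  E = r_u · r_u = 4,
  F = r_u · r_v = 0,
  G = r_v · r_v = 1.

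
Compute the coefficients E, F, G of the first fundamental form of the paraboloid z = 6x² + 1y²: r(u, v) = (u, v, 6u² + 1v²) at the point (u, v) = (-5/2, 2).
E = 901;  F = -120;  G = 17

Partials: r_u = (1, 0, 12*u), r_v = (0, 1, 2*v). As functions of (u, v):
  E = r_u · r_u = 144*u^2 + 1,
  F = r_u · r_v = 24*u*v,
  G = r_v · r_v = 4*v^2 + 1.
Evaluating at (u, v) = (-5/2, 2): E = 901, F = -120, G = 17.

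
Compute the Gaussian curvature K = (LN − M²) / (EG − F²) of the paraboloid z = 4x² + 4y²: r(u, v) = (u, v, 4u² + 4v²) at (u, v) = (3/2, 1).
K = 64/43681

Coefficients of the first fundamental form: E = 64*u^2 + 1, F = 64*u*v, G = 64*v^2 + 1.
Coefficients of the second fundamental form: L = 8/sqrt(64*u^2 + 64*v^2 + 1), M = 0, N = 8/sqrt(64*u^2 + 64*v^2 + 1).
Assemble K = (LN − M²)/(EG − F²) = 64/(4096*u^4 + 8192*u^2*v^2 + 128*u^2 + 4096*v^4 + 128*v^2 + 1). At (u, v) = (3/2, 1): K = 64/43681.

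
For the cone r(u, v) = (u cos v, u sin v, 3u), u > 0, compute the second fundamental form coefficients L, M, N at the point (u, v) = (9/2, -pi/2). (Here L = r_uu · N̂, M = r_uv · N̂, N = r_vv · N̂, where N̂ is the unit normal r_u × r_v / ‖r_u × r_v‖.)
L = 0;  M = 0;  N = 27*sqrt(10)/20

Compute the unit normal N̂(u, v) = (-3*sqrt(10)*u*cos(v)/(10*Abs(u)), -3*sqrt(10)*u*sin(v)/(10*Abs(u)), sqrt(10)*u/(10*Abs(u))), and the second partials r_uu, r_uv, r_vv. Take dot products:
  L(u, v) = r_uu · N̂ = 0,
  M(u, v) = r_uv · N̂ = 0,
  N(u, v) = r_vv · N̂ = 3*sqrt(10)*u^2/(10*Abs(u)).
Evaluating at (u, v) = (9/2, -pi/2):
  L = 0, M = 0, N = 27*sqrt(10)/20.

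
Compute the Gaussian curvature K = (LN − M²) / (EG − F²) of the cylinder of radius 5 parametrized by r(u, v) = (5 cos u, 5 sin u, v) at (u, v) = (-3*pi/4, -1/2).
K = 0

Coefficients of the first fundamental form: E = 25, F = 0, G = 1.
Coefficients of the second fundamental form: L = -5, M = 0, N = 0.
Assemble K = (LN − M²)/(EG − F²) = 0. At (u, v) = (-3*pi/4, -1/2): K = 0.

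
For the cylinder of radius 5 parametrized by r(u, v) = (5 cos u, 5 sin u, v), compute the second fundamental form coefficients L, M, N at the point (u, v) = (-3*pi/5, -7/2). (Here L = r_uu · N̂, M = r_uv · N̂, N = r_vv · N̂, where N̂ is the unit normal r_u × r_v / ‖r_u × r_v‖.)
L = -5;  M = 0;  N = 0

Compute the unit normal N̂(u, v) = (cos(u), sin(u), 0), and the second partials r_uu, r_uv, r_vv. Take dot products:
  L(u, v) = r_uu · N̂ = -5,
  M(u, v) = r_uv · N̂ = 0,
  N(u, v) = r_vv · N̂ = 0.
Evaluating at (u, v) = (-3*pi/5, -7/2):
  L = -5, M = 0, N = 0.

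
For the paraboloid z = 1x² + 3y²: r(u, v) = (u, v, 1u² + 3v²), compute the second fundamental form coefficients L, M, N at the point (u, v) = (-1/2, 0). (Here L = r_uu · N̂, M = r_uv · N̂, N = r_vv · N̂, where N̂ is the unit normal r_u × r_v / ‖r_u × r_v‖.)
L = sqrt(2);  M = 0;  N = 3*sqrt(2)

Compute the unit normal N̂(u, v) = (-2*u/sqrt(4*u^2 + 36*v^2 + 1), -6*v/sqrt(4*u^2 + 36*v^2 + 1), 1/sqrt(4*u^2 + 36*v^2 + 1)), and the second partials r_uu, r_uv, r_vv. Take dot products:
  L(u, v) = r_uu · N̂ = 2/sqrt(4*u^2 + 36*v^2 + 1),
  M(u, v) = r_uv · N̂ = 0,
  N(u, v) = r_vv · N̂ = 6/sqrt(4*u^2 + 36*v^2 + 1).
Evaluating at (u, v) = (-1/2, 0):
  L = sqrt(2), M = 0, N = 3*sqrt(2).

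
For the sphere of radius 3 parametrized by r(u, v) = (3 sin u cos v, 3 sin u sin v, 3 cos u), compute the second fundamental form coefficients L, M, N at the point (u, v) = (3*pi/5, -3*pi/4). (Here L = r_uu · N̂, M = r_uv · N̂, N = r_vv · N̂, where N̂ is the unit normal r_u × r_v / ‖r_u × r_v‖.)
L = -3;  M = 0;  N = -15/8 - 3*sqrt(5)/8

Compute the unit normal N̂(u, v) = (sin(u)^2*cos(v)/Abs(sin(u)), sin(u)^2*sin(v)/Abs(sin(u)), sin(2*u)/(2*Abs(sin(u)))), and the second partials r_uu, r_uv, r_vv. Take dot products:
  L(u, v) = r_uu · N̂ = -3*sin(u)/Abs(sin(u)),
  M(u, v) = r_uv · N̂ = 0,
  N(u, v) = r_vv · N̂ = -3*sin(u)^3/Abs(sin(u)).
Evaluating at (u, v) = (3*pi/5, -3*pi/4):
  L = -3, M = 0, N = -15/8 - 3*sqrt(5)/8.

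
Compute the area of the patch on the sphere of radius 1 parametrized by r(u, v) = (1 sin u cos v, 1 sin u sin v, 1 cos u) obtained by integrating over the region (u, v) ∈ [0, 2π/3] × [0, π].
Area = 3*pi/2

Area = ∫∫ √(EG − F²) du dv with √(EG − F²) = Abs(sin(u)). Integrating over [0, 2π/3] × [0, π] gives 3*pi/2.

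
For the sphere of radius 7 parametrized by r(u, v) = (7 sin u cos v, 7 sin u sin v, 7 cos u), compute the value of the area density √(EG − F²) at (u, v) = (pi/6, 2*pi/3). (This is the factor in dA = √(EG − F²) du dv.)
√(EG − F²)|_{(pi/6, 2*pi/3)} = 49/2

E = 49, F = 0, G = 49*sin(u)^2, so EG − F² = 2401*sin(u)^2. Taking the positive square root: √(EG − F²) = 49*Abs(sin(u)). At (u, v) = (pi/6, 2*pi/3): 49/2.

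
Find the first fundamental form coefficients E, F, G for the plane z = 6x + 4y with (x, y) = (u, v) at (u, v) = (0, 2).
E = 37;  F = 24;  G = 17

Partials: r_u = (1, 0, 6), r_v = (0, 1, 4). As functions of (u, v):
  E = r_u · r_u = 37,
  F = r_u · r_v = 24,
  G = r_v · r_v = 17.
Evaluating at (u, v) = (0, 2): E = 37, F = 24, G = 17.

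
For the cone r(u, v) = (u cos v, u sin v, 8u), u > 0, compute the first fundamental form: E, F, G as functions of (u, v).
E = 65;  F = 0;  G = u^2

Compute partials: r_u = (cos(v), sin(v), 8), r_v = (-u*sin(v), u*cos(v), 0). Then
  E = r_u · r_u = 65,
  F = r_u · r_v = 0,
  G = r_v · r_v = u^2.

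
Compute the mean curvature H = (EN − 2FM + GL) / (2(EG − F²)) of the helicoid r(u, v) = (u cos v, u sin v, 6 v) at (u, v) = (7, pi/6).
H = 0

With E = 1, F = 0, G = u^2 + 36, L = 0, M = -6/sqrt(u^2 + 36), N = 0, assemble
  H = (EN − 2FM + GL) / (2(EG − F²)) = 0.
At (u, v) = (7, pi/6): H = 0.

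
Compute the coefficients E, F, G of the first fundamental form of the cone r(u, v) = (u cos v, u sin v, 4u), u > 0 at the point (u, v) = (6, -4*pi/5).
E = 17;  F = 0;  G = 36

Partials: r_u = (cos(v), sin(v), 4), r_v = (-u*sin(v), u*cos(v), 0). As functions of (u, v):
  E = r_u · r_u = 17,
  F = r_u · r_v = 0,
  G = r_v · r_v = u^2.
Evaluating at (u, v) = (6, -4*pi/5): E = 17, F = 0, G = 36.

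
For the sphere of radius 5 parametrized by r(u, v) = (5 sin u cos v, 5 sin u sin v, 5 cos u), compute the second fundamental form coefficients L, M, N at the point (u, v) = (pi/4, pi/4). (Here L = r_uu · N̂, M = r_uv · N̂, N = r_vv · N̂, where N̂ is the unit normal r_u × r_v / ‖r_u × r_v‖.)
L = -5;  M = 0;  N = -5/2

Compute the unit normal N̂(u, v) = (sin(u)^2*cos(v)/Abs(sin(u)), sin(u)^2*sin(v)/Abs(sin(u)), sin(2*u)/(2*Abs(sin(u)))), and the second partials r_uu, r_uv, r_vv. Take dot products:
  L(u, v) = r_uu · N̂ = -5*sin(u)/Abs(sin(u)),
  M(u, v) = r_uv · N̂ = 0,
  N(u, v) = r_vv · N̂ = -5*sin(u)^3/Abs(sin(u)).
Evaluating at (u, v) = (pi/4, pi/4):
  L = -5, M = 0, N = -5/2.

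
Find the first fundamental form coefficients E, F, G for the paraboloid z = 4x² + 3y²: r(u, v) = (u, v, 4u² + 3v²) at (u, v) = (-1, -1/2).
E = 65;  F = 24;  G = 10

Partials: r_u = (1, 0, 8*u), r_v = (0, 1, 6*v). As functions of (u, v):
  E = r_u · r_u = 64*u^2 + 1,
  F = r_u · r_v = 48*u*v,
  G = r_v · r_v = 36*v^2 + 1.
Evaluating at (u, v) = (-1, -1/2): E = 65, F = 24, G = 10.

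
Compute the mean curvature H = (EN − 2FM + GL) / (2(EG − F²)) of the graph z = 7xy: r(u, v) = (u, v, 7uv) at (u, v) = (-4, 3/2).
H = 16464*sqrt(3581)/12823561

With E = 49*v^2 + 1, F = 49*u*v, G = 49*u^2 + 1, L = 0, M = 7/sqrt(49*u^2 + 49*v^2 + 1), N = 0, assemble
  H = (EN − 2FM + GL) / (2(EG − F²)) = -343*u*v/(49*u^2 + 49*v^2 + 1)^(3/2).
At (u, v) = (-4, 3/2): H = 16464*sqrt(3581)/12823561.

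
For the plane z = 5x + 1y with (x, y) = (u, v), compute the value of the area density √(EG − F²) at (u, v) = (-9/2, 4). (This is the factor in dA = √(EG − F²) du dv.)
√(EG − F²)|_{(-9/2, 4)} = 3*sqrt(3)

E = 26, F = 5, G = 2, so EG − F² = 27. Taking the positive square root: √(EG − F²) = 3*sqrt(3). At (u, v) = (-9/2, 4): 3*sqrt(3).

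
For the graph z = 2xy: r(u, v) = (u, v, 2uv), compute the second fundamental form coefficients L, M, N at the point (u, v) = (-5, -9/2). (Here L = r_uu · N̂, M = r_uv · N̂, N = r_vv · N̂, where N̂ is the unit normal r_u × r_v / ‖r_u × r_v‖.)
L = 0;  M = sqrt(182)/91;  N = 0

Compute the unit normal N̂(u, v) = (-2*v/sqrt(4*u^2 + 4*v^2 + 1), -2*u/sqrt(4*u^2 + 4*v^2 + 1), 1/sqrt(4*u^2 + 4*v^2 + 1)), and the second partials r_uu, r_uv, r_vv. Take dot products:
  L(u, v) = r_uu · N̂ = 0,
  M(u, v) = r_uv · N̂ = 2/sqrt(4*u^2 + 4*v^2 + 1),
  N(u, v) = r_vv · N̂ = 0.
Evaluating at (u, v) = (-5, -9/2):
  L = 0, M = sqrt(182)/91, N = 0.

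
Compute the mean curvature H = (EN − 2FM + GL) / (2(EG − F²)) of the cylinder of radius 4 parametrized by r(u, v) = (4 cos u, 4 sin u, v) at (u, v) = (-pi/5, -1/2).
H = -1/8

With E = 16, F = 0, G = 1, L = -4, M = 0, N = 0, assemble
  H = (EN − 2FM + GL) / (2(EG − F²)) = -1/8.
At (u, v) = (-pi/5, -1/2): H = -1/8.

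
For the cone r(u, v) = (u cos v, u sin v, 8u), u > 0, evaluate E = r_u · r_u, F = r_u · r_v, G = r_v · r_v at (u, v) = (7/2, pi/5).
E = 65;  F = 0;  G = 49/4

Partials: r_u = (cos(v), sin(v), 8), r_v = (-u*sin(v), u*cos(v), 0). As functions of (u, v):
  E = r_u · r_u = 65,
  F = r_u · r_v = 0,
  G = r_v · r_v = u^2.
Evaluating at (u, v) = (7/2, pi/5): E = 65, F = 0, G = 49/4.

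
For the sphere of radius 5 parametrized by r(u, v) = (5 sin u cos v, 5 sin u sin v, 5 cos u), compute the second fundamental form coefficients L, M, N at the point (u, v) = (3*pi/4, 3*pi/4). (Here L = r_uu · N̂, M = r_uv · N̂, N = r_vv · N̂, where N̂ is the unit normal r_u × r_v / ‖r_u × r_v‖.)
L = -5;  M = 0;  N = -5/2

Compute the unit normal N̂(u, v) = (sin(u)^2*cos(v)/Abs(sin(u)), sin(u)^2*sin(v)/Abs(sin(u)), sin(2*u)/(2*Abs(sin(u)))), and the second partials r_uu, r_uv, r_vv. Take dot products:
  L(u, v) = r_uu · N̂ = -5*sin(u)/Abs(sin(u)),
  M(u, v) = r_uv · N̂ = 0,
  N(u, v) = r_vv · N̂ = -5*sin(u)^3/Abs(sin(u)).
Evaluating at (u, v) = (3*pi/4, 3*pi/4):
  L = -5, M = 0, N = -5/2.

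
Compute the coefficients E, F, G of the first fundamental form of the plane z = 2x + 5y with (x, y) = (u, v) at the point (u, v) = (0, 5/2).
E = 5;  F = 10;  G = 26

Partials: r_u = (1, 0, 2), r_v = (0, 1, 5). As functions of (u, v):
  E = r_u · r_u = 5,
  F = r_u · r_v = 10,
  G = r_v · r_v = 26.
Evaluating at (u, v) = (0, 5/2): E = 5, F = 10, G = 26.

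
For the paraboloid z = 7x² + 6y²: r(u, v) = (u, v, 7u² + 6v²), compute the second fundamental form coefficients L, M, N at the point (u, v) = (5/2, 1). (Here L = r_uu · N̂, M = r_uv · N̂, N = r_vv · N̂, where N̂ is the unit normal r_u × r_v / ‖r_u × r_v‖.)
L = 7*sqrt(1370)/685;  M = 0;  N = 6*sqrt(1370)/685

Compute the unit normal N̂(u, v) = (-14*u/sqrt(196*u^2 + 144*v^2 + 1), -12*v/sqrt(196*u^2 + 144*v^2 + 1), 1/sqrt(196*u^2 + 144*v^2 + 1)), and the second partials r_uu, r_uv, r_vv. Take dot products:
  L(u, v) = r_uu · N̂ = 14/sqrt(196*u^2 + 144*v^2 + 1),
  M(u, v) = r_uv · N̂ = 0,
  N(u, v) = r_vv · N̂ = 12/sqrt(196*u^2 + 144*v^2 + 1).
Evaluating at (u, v) = (5/2, 1):
  L = 7*sqrt(1370)/685, M = 0, N = 6*sqrt(1370)/685.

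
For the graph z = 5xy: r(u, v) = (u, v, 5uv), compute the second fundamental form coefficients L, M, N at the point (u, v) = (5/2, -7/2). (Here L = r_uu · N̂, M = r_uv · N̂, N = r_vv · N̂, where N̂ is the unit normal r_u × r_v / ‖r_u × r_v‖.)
L = 0;  M = 5*sqrt(206)/309;  N = 0

Compute the unit normal N̂(u, v) = (-5*v/sqrt(25*u^2 + 25*v^2 + 1), -5*u/sqrt(25*u^2 + 25*v^2 + 1), 1/sqrt(25*u^2 + 25*v^2 + 1)), and the second partials r_uu, r_uv, r_vv. Take dot products:
  L(u, v) = r_uu · N̂ = 0,
  M(u, v) = r_uv · N̂ = 5/sqrt(25*u^2 + 25*v^2 + 1),
  N(u, v) = r_vv · N̂ = 0.
Evaluating at (u, v) = (5/2, -7/2):
  L = 0, M = 5*sqrt(206)/309, N = 0.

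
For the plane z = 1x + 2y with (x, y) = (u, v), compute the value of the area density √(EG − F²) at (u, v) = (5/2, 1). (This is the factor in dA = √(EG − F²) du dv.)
√(EG − F²)|_{(5/2, 1)} = sqrt(6)

E = 2, F = 2, G = 5, so EG − F² = 6. Taking the positive square root: √(EG − F²) = sqrt(6). At (u, v) = (5/2, 1): sqrt(6).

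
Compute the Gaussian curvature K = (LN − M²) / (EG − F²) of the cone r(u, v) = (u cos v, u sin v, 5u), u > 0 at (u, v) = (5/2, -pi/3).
K = 0

Coefficients of the first fundamental form: E = 26, F = 0, G = u^2.
Coefficients of the second fundamental form: L = 0, M = 0, N = 5*sqrt(26)*u^2/(26*Abs(u)).
Assemble K = (LN − M²)/(EG − F²) = 0. At (u, v) = (5/2, -pi/3): K = 0.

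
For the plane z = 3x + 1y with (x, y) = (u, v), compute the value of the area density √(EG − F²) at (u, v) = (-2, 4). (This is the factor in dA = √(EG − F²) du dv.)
√(EG − F²)|_{(-2, 4)} = sqrt(11)

E = 10, F = 3, G = 2, so EG − F² = 11. Taking the positive square root: √(EG − F²) = sqrt(11). At (u, v) = (-2, 4): sqrt(11).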